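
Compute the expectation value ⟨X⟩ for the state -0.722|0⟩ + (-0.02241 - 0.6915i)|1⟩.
0.03236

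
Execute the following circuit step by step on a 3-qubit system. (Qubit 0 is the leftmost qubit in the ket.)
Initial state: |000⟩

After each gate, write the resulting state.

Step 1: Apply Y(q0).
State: i|100⟩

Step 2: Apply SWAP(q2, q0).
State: i|001⟩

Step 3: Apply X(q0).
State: i|101⟩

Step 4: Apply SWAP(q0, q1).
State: i|011⟩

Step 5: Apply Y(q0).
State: -|111⟩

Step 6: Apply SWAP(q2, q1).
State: -|111⟩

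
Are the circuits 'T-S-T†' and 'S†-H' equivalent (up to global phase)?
No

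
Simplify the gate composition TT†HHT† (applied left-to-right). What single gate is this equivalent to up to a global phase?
T†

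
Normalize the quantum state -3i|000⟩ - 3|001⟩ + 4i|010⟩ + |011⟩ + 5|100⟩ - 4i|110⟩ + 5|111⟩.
-0.2985i|000⟩ - 0.2985|001⟩ + 0.398i|010⟩ + 0.0995|011⟩ + 0.4975|100⟩ - 0.398i|110⟩ + 0.4975|111⟩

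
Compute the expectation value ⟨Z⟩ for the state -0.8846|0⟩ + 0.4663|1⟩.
0.5651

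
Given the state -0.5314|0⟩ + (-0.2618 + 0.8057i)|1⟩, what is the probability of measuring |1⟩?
0.7177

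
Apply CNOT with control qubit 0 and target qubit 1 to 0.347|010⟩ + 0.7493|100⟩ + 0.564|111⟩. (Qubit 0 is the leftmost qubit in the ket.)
0.347|010⟩ + 0.564|101⟩ + 0.7493|110⟩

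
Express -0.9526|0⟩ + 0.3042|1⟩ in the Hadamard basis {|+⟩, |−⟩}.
-0.4585|+⟩ - 0.8887|−⟩

With |ψ⟩ = α|0⟩ + β|1⟩, the Hadamard-basis coefficients are ⟨+|ψ⟩ = (α + β)/√2 and ⟨−|ψ⟩ = (α − β)/√2.
Here α = -0.9526, β = 0.3042: (α + β)/√2 = -0.4585, (α − β)/√2 = -0.8887.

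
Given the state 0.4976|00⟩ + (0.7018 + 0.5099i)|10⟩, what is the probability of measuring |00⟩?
0.2476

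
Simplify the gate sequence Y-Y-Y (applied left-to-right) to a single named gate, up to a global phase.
Y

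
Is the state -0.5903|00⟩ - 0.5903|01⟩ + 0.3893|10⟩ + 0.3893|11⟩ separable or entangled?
Separable

Writing the state as a|00⟩ + b|01⟩ + c|10⟩ + d|11⟩, it is a product state iff ad − bc = 0.
Here (a, b, c, d) = (-0.5903, -0.5903, 0.3893, 0.3893): ad − bc = (-0.5903)(0.3893) − (-0.5903)(0.3893) = 0, so the state is separable.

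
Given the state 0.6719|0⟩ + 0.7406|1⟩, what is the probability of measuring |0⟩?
0.4514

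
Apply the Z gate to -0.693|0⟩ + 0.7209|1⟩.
-0.693|0⟩ - 0.7209|1⟩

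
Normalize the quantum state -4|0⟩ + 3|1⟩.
-0.8|0⟩ + 0.6|1⟩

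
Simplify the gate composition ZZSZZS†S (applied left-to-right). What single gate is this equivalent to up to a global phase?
S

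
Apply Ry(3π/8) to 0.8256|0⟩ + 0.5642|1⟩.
0.373|0⟩ + 0.9278|1⟩

Ry(3π/8) = [[cos(θ/2), −sin(θ/2)], [sin(θ/2), cos(θ/2)]]; θ = 3π/8, cos(θ/2) ≈ 0.83147, sin(θ/2) ≈ 0.55557.
With a = amp(|0⟩) = 0.8256 and b = amp(|1⟩) = 0.5642:
new amp(|0⟩) = (0.83147)·a + (-0.55557)·b = 0.373
new amp(|1⟩) = (0.55557)·a + (0.83147)·b = 0.9278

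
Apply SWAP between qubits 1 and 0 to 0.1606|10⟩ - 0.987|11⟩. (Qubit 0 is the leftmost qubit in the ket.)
0.1606|01⟩ - 0.987|11⟩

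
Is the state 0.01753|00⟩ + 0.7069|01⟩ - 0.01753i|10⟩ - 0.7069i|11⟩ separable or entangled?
Separable

Writing the state as a|00⟩ + b|01⟩ + c|10⟩ + d|11⟩, it is a product state iff ad − bc = 0.
Here (a, b, c, d) = (0.01753, 0.7069, -0.01753i, -0.7069i): ad − bc = (0.01753)(-0.7069i) − (0.7069)(-0.01753i) = 0, so the state is separable.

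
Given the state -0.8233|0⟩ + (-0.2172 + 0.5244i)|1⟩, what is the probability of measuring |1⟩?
0.3222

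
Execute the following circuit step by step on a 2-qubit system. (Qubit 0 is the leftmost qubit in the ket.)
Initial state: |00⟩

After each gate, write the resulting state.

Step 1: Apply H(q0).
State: 1/√2|00⟩ + 1/√2|10⟩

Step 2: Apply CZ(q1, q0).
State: 1/√2|00⟩ + 1/√2|10⟩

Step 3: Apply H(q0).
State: |00⟩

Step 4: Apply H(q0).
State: 1/√2|00⟩ + 1/√2|10⟩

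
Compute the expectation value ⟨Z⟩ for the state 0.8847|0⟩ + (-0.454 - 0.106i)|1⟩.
0.5653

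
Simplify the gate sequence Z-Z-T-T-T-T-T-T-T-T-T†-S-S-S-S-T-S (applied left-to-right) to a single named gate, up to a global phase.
S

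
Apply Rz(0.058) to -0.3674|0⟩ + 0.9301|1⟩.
(-0.3672 + 0.01065i)|0⟩ + (0.9297 + 0.02697i)|1⟩

Rz(0.058) = [[e^(−iθ/2), 0], [0, e^(iθ/2)]] with e^(±iθ/2) = cos(θ/2) ± i·sin(θ/2); θ = 0.058, cos(θ/2) ≈ 0.99958, sin(θ/2) ≈ 0.0289959.
With a = amp(|0⟩) = -0.3674 and b = amp(|1⟩) = 0.9301:
new amp(|0⟩) = (0.99958 - 0.0289959i)·a = (-0.3672 + 0.01065i)
new amp(|1⟩) = (0.99958 + 0.0289959i)·b = (0.9297 + 0.02697i)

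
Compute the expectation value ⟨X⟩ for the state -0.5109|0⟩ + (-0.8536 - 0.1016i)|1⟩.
0.8722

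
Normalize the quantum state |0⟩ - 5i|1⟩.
0.1961|0⟩ - 0.9806i|1⟩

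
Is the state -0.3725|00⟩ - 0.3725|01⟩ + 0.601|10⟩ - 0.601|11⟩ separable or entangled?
Entangled

Writing the state as a|00⟩ + b|01⟩ + c|10⟩ + d|11⟩, it is a product state iff ad − bc = 0.
Here (a, b, c, d) = (-0.3725, -0.3725, 0.601, -0.601): ad − bc = (-0.3725)(-0.601) − (-0.3725)(0.601) = 0.4477 ≠ 0, so the state is entangled.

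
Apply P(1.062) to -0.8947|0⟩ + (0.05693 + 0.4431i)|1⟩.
-0.8947|0⟩ + (-0.3592 + 0.2656i)|1⟩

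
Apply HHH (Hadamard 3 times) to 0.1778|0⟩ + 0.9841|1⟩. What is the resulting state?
0.8216|0⟩ - 0.5701|1⟩

H² = I, so H^3 = H: a single Hadamard. With (a, b) = (0.1778, 0.9841), H gives ((a + b)/√2, (a − b)/√2) = (0.8216, -0.5701).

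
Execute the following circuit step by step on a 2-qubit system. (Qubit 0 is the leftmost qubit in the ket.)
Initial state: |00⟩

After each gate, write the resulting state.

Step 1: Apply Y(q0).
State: i|10⟩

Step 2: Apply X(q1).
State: i|11⟩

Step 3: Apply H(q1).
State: (1/√2)i|10⟩ - (1/√2)i|11⟩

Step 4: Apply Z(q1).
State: (1/√2)i|10⟩ + (1/√2)i|11⟩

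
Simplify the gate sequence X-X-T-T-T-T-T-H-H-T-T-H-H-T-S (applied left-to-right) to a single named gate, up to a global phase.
S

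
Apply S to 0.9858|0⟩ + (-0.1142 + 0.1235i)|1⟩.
0.9858|0⟩ + (-0.1235 - 0.1142i)|1⟩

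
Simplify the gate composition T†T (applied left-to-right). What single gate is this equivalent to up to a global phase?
I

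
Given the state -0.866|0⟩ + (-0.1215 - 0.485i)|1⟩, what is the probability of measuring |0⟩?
0.75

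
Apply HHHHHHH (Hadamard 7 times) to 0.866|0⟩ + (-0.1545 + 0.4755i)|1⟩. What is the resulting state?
(0.5031 + 0.3362i)|0⟩ + (0.7216 - 0.3362i)|1⟩

H² = I, so H^7 = H: a single Hadamard. With (a, b) = (0.866, (-0.1545 + 0.4755i)), H gives ((a + b)/√2, (a − b)/√2) = ((0.5031 + 0.3362i), (0.7216 - 0.3362i)).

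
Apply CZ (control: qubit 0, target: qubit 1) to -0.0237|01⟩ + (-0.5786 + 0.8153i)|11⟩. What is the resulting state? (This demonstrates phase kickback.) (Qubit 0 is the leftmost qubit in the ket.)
-0.0237|01⟩ + (0.5786 - 0.8153i)|11⟩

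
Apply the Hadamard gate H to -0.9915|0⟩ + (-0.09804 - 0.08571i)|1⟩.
(-0.7704 - 0.06061i)|0⟩ + (-0.6318 + 0.06061i)|1⟩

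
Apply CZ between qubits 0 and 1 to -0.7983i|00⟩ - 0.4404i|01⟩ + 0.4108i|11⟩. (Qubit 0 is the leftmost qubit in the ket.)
-0.7983i|00⟩ - 0.4404i|01⟩ - 0.4108i|11⟩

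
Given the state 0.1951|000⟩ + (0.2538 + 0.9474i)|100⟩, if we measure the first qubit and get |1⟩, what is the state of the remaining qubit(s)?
(0.2588 + 0.9659i)|00⟩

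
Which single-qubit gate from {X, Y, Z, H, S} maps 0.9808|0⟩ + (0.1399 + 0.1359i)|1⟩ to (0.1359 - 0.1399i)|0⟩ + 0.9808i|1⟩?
Y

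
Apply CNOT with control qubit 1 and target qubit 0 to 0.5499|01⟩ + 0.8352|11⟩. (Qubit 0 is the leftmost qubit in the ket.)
0.8352|01⟩ + 0.5499|11⟩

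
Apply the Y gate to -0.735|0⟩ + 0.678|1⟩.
-0.678i|0⟩ - 0.735i|1⟩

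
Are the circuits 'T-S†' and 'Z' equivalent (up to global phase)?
No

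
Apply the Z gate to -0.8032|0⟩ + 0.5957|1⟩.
-0.8032|0⟩ - 0.5957|1⟩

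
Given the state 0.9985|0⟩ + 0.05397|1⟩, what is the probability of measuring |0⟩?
0.997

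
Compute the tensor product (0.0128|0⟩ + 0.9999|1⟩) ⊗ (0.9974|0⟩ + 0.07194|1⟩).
0.01277|00⟩ + 0.0009208|01⟩ + 0.9973|10⟩ + 0.07193|11⟩

amp(|b₁b₂…⟩) = product of the factor amplitudes for bits b₁, b₂, …; only kets whose every factor amplitude is nonzero survive.
|00⟩: (0.0128)(0.9974) = 0.01277
|01⟩: (0.0128)(0.07194) = 0.0009208
|10⟩: (0.9999)(0.9974) = 0.9973
|11⟩: (0.9999)(0.07194) = 0.07193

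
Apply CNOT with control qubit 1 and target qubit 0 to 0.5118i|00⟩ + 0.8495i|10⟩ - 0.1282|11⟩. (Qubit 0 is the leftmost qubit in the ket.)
0.5118i|00⟩ - 0.1282|01⟩ + 0.8495i|10⟩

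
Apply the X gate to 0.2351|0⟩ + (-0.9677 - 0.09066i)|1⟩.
(-0.9677 - 0.09066i)|0⟩ + 0.2351|1⟩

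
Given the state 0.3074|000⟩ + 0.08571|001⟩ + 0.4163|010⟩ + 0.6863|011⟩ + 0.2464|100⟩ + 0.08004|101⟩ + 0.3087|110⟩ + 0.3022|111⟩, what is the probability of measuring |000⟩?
0.09449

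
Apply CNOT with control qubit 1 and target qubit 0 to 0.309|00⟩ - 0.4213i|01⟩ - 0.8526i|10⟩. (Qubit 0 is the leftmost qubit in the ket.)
0.309|00⟩ - 0.8526i|10⟩ - 0.4213i|11⟩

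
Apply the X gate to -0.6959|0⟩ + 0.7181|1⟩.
0.7181|0⟩ - 0.6959|1⟩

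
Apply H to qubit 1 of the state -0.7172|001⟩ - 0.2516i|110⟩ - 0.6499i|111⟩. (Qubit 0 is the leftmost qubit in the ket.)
-0.5071|001⟩ - 0.5071|011⟩ - 0.1779i|100⟩ - 0.4595i|101⟩ + 0.1779i|110⟩ + 0.4595i|111⟩

H on qubit 1 mixes each pair of kets that differ only in qubit 1: amplitudes (a, b) of (|…0…⟩, |…1…⟩) become ((a + b)/√2, (a − b)/√2). Kets absent from the input have amplitude 0.
(|001⟩, |011⟩): (a, b) = (-0.7172, 0) → (-0.5071, -0.5071)
(|100⟩, |110⟩): (a, b) = (0, -0.2516i) → (-0.1779i, 0.1779i)
(|101⟩, |111⟩): (a, b) = (0, -0.6499i) → (-0.4595i, 0.4595i)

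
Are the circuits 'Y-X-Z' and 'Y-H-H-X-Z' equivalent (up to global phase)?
Yes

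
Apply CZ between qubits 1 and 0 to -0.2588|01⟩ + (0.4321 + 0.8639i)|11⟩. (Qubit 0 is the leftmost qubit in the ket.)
-0.2588|01⟩ + (-0.4321 - 0.8639i)|11⟩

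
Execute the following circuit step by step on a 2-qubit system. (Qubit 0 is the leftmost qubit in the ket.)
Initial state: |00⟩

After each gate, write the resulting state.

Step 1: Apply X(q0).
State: |10⟩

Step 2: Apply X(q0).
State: |00⟩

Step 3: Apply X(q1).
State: |01⟩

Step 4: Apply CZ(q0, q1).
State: |01⟩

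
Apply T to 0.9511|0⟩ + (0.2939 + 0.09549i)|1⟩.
0.9511|0⟩ + (0.1403 + 0.2753i)|1⟩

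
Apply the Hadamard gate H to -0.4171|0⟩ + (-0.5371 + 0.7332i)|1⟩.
(-0.6747 + 0.5185i)|0⟩ + (0.08485 - 0.5185i)|1⟩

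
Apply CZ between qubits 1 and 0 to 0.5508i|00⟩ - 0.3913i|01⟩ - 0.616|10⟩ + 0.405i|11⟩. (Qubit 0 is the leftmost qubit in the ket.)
0.5508i|00⟩ - 0.3913i|01⟩ - 0.616|10⟩ - 0.405i|11⟩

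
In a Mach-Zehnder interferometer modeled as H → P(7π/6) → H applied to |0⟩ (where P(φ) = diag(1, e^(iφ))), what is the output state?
(0.06699 - 0.25i)|0⟩ + (0.933 + 0.25i)|1⟩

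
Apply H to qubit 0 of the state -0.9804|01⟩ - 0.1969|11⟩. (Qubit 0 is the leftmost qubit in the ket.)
-0.8325|01⟩ - 0.554|11⟩

H on qubit 0 mixes each pair of kets that differ only in qubit 0: amplitudes (a, b) of (|…0…⟩, |…1…⟩) become ((a + b)/√2, (a − b)/√2). Kets absent from the input have amplitude 0.
(|01⟩, |11⟩): (a, b) = (-0.9804, -0.1969) → (-0.8325, -0.554)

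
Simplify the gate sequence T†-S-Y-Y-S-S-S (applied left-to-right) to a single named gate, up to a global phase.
T†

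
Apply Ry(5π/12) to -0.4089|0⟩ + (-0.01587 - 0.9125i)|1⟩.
(-0.3147 + 0.5555i)|0⟩ + (-0.2615 - 0.7239i)|1⟩

Ry(5π/12) = [[cos(θ/2), −sin(θ/2)], [sin(θ/2), cos(θ/2)]]; θ = 5π/12, cos(θ/2) ≈ 0.793353, sin(θ/2) ≈ 0.608761.
With a = amp(|0⟩) = -0.4089 and b = amp(|1⟩) = (-0.01587 - 0.9125i):
new amp(|0⟩) = (0.793353)·a + (-0.608761)·b = (-0.3147 + 0.5555i)
new amp(|1⟩) = (0.608761)·a + (0.793353)·b = (-0.2615 - 0.7239i)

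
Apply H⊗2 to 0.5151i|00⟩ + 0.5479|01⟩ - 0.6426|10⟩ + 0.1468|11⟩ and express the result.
(0.02605 + 0.2576i)|00⟩ + (-0.6687 + 0.2576i)|01⟩ + (0.5219 + 0.2576i)|10⟩ + (0.1208 + 0.2576i)|11⟩

H⊗2 gives amp(|y⟩) = (1/2) Σ_x (−1)^(x·y) amp(|x⟩), where x·y is the number of positions in which both x and y have a 1.
|00⟩: (0.5151i + 0.5479 - 0.6426 + 0.1468)/2 = (0.02605 + 0.2576i)
|01⟩: (0.5151i - 0.5479 - 0.6426 - 0.1468)/2 = (-0.6687 + 0.2576i)
|10⟩: (0.5151i + 0.5479 + 0.6426 - 0.1468)/2 = (0.5219 + 0.2576i)
|11⟩: (0.5151i - 0.5479 + 0.6426 + 0.1468)/2 = (0.1208 + 0.2576i)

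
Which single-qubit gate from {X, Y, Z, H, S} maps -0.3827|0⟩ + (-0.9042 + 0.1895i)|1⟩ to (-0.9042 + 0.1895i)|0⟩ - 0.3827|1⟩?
X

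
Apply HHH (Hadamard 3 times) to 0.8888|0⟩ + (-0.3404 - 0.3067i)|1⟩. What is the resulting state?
(0.3878 - 0.2169i)|0⟩ + (0.8692 + 0.2169i)|1⟩

H² = I, so H^3 = H: a single Hadamard. With (a, b) = (0.8888, (-0.3404 - 0.3067i)), H gives ((a + b)/√2, (a − b)/√2) = ((0.3878 - 0.2169i), (0.8692 + 0.2169i)).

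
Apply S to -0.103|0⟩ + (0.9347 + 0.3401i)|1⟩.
-0.103|0⟩ + (-0.3401 + 0.9347i)|1⟩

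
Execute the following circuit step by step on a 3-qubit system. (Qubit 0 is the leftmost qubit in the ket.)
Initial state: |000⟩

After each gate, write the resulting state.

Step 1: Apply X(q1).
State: |010⟩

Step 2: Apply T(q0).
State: |010⟩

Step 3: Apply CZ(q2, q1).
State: |010⟩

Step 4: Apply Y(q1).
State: -i|000⟩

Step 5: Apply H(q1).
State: -(1/√2)i|000⟩ - (1/√2)i|010⟩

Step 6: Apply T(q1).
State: -(1/√2)i|000⟩ + (1/2 - (1/2)i)|010⟩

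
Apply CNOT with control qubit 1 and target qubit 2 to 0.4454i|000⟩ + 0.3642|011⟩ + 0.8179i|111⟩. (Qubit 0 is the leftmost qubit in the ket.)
0.4454i|000⟩ + 0.3642|010⟩ + 0.8179i|110⟩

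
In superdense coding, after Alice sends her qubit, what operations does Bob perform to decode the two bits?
CNOT (Alice's qubit controls Bob's), then H on Alice's qubit, then measure both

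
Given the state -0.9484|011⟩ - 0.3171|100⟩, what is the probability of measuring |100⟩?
0.1006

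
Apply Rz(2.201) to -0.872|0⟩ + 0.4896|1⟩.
(-0.3951 + 0.7773i)|0⟩ + (0.2219 + 0.4364i)|1⟩

Rz(2.201) = [[e^(−iθ/2), 0], [0, e^(iθ/2)]] with e^(±iθ/2) = cos(θ/2) ± i·sin(θ/2); θ = 2.201, cos(θ/2) ≈ 0.45315, sin(θ/2) ≈ 0.891434.
With a = amp(|0⟩) = -0.872 and b = amp(|1⟩) = 0.4896:
new amp(|0⟩) = (0.45315 - 0.891434i)·a = (-0.3951 + 0.7773i)
new amp(|1⟩) = (0.45315 + 0.891434i)·b = (0.2219 + 0.4364i)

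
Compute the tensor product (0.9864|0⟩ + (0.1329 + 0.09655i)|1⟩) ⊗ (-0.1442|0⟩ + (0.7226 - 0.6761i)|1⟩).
-0.1422|00⟩ + (0.7128 - 0.6669i)|01⟩ + (-0.01916 - 0.01392i)|10⟩ + (0.1613 - 0.02009i)|11⟩

amp(|b₁b₂…⟩) = product of the factor amplitudes for bits b₁, b₂, …; only kets whose every factor amplitude is nonzero survive.
|00⟩: (0.9864)(-0.1442) = -0.1422
|01⟩: (0.9864)(0.7226 - 0.6761i) = (0.7128 - 0.6669i)
|10⟩: (0.1329 + 0.09655i)(-0.1442) = (-0.01916 - 0.01392i)
|11⟩: (0.1329 + 0.09655i)(0.7226 - 0.6761i) = (0.1613 - 0.02009i)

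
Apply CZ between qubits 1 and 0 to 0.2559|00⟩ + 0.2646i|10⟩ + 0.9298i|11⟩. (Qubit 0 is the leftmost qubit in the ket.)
0.2559|00⟩ + 0.2646i|10⟩ - 0.9298i|11⟩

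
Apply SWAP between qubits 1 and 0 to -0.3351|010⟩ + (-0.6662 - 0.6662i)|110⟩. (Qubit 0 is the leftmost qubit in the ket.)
-0.3351|100⟩ + (-0.6662 - 0.6662i)|110⟩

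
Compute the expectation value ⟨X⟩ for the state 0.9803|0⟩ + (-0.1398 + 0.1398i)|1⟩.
-0.2741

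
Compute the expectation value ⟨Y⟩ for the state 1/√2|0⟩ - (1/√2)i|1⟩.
-1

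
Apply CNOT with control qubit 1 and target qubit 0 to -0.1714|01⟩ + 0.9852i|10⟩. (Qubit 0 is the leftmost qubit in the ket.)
0.9852i|10⟩ - 0.1714|11⟩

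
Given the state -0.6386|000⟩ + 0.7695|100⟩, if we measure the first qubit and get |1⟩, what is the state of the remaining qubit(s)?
|00⟩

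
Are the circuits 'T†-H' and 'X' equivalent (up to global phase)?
No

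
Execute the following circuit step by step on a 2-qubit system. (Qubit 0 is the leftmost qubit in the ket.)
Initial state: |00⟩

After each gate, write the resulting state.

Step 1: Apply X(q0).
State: |10⟩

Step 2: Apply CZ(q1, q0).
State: |10⟩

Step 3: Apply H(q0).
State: 1/√2|00⟩ - 1/√2|10⟩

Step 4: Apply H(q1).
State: 1/2|00⟩ + 1/2|01⟩ - 1/2|10⟩ - 1/2|11⟩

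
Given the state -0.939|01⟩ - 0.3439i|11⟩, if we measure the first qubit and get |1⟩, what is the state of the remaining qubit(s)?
-i|1⟩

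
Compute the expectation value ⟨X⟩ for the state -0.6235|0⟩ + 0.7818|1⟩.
-0.9749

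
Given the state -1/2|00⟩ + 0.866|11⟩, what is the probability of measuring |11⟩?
0.75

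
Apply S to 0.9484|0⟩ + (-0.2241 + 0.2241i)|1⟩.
0.9484|0⟩ + (-0.2241 - 0.2241i)|1⟩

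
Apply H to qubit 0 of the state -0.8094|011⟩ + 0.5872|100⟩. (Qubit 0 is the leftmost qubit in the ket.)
0.4152|000⟩ - 0.5723|011⟩ - 0.4152|100⟩ - 0.5723|111⟩

H on qubit 0 mixes each pair of kets that differ only in qubit 0: amplitudes (a, b) of (|…0…⟩, |…1…⟩) become ((a + b)/√2, (a − b)/√2). Kets absent from the input have amplitude 0.
(|000⟩, |100⟩): (a, b) = (0, 0.5872) → (0.4152, -0.4152)
(|011⟩, |111⟩): (a, b) = (-0.8094, 0) → (-0.5723, -0.5723)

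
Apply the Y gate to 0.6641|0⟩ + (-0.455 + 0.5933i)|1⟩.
(0.5933 + 0.455i)|0⟩ + 0.6641i|1⟩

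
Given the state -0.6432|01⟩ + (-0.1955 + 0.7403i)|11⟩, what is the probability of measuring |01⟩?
0.4137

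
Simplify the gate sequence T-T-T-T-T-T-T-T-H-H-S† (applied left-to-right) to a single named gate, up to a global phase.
S†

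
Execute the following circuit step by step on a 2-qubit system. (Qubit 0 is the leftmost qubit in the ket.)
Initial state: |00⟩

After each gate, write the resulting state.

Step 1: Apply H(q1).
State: 1/√2|00⟩ + 1/√2|01⟩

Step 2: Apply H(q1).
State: |00⟩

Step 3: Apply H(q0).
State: 1/√2|00⟩ + 1/√2|10⟩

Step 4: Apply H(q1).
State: 1/2|00⟩ + 1/2|01⟩ + 1/2|10⟩ + 1/2|11⟩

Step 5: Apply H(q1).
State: 1/√2|00⟩ + 1/√2|10⟩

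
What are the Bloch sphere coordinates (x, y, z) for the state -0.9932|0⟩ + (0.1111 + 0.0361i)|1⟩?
(-0.2207, -0.07171, 0.9728)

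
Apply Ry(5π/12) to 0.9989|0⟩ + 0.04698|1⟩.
0.7639|0⟩ + 0.6454|1⟩

Ry(5π/12) = [[cos(θ/2), −sin(θ/2)], [sin(θ/2), cos(θ/2)]]; θ = 5π/12, cos(θ/2) ≈ 0.793353, sin(θ/2) ≈ 0.608761.
With a = amp(|0⟩) = 0.9989 and b = amp(|1⟩) = 0.04698:
new amp(|0⟩) = (0.793353)·a + (-0.608761)·b = 0.7639
new amp(|1⟩) = (0.608761)·a + (0.793353)·b = 0.6454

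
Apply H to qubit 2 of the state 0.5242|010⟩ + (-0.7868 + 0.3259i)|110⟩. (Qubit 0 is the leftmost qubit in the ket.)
0.3707|010⟩ + 0.3707|011⟩ + (-0.5564 + 0.2304i)|110⟩ + (-0.5564 + 0.2304i)|111⟩

H on qubit 2 mixes each pair of kets that differ only in qubit 2: amplitudes (a, b) of (|…0…⟩, |…1…⟩) become ((a + b)/√2, (a − b)/√2). Kets absent from the input have amplitude 0.
(|010⟩, |011⟩): (a, b) = (0.5242, 0) → (0.3707, 0.3707)
(|110⟩, |111⟩): (a, b) = ((-0.7868 + 0.3259i), 0) → ((-0.5564 + 0.2304i), (-0.5564 + 0.2304i))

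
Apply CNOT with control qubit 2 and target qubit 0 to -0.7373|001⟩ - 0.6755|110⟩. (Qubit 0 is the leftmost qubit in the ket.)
-0.7373|101⟩ - 0.6755|110⟩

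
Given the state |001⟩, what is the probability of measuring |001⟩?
1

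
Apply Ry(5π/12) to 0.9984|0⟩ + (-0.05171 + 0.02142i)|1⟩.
(0.8236 - 0.01304i)|0⟩ + (0.5668 + 0.01699i)|1⟩

Ry(5π/12) = [[cos(θ/2), −sin(θ/2)], [sin(θ/2), cos(θ/2)]]; θ = 5π/12, cos(θ/2) ≈ 0.793353, sin(θ/2) ≈ 0.608761.
With a = amp(|0⟩) = 0.9984 and b = amp(|1⟩) = (-0.05171 + 0.02142i):
new amp(|0⟩) = (0.793353)·a + (-0.608761)·b = (0.8236 - 0.01304i)
new amp(|1⟩) = (0.608761)·a + (0.793353)·b = (0.5668 + 0.01699i)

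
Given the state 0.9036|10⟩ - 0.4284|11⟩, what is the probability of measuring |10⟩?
0.8165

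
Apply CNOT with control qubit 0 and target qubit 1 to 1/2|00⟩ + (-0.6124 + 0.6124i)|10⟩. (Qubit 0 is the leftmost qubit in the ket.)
1/2|00⟩ + (-0.6124 + 0.6124i)|11⟩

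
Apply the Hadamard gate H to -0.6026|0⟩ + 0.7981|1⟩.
0.1382|0⟩ - 0.9904|1⟩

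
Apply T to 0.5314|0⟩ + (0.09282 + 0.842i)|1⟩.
0.5314|0⟩ + (-0.5298 + 0.661i)|1⟩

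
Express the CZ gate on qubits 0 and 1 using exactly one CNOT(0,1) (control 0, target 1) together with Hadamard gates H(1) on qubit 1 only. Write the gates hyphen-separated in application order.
H(1)-CNOT(0,1)-H(1)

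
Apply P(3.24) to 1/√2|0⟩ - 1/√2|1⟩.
1/√2|0⟩ + (0.7037 + 0.06947i)|1⟩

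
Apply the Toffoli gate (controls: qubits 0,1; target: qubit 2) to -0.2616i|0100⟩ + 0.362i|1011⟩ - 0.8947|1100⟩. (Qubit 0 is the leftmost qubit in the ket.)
-0.2616i|0100⟩ + 0.362i|1011⟩ - 0.8947|1110⟩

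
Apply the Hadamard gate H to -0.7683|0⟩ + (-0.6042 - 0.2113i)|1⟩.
(-0.9705 - 0.1494i)|0⟩ + (-0.116 + 0.1494i)|1⟩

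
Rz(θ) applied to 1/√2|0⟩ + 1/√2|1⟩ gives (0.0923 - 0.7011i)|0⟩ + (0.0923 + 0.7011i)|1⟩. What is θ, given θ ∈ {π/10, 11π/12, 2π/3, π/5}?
11π/12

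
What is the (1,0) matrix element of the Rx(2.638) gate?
-0.9685i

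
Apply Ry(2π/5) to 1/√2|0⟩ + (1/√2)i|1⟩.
(0.5721 - 0.4156i)|0⟩ + (0.4156 + 0.5721i)|1⟩

Ry(2π/5) = [[cos(θ/2), −sin(θ/2)], [sin(θ/2), cos(θ/2)]]; θ = 2π/5, cos(θ/2) ≈ 0.809017, sin(θ/2) ≈ 0.587785.
With a = amp(|0⟩) = 1/√2 and b = amp(|1⟩) = (1/√2)i:
new amp(|0⟩) = (0.809017)·a + (-0.587785)·b = (0.5721 - 0.4156i)
new amp(|1⟩) = (0.587785)·a + (0.809017)·b = (0.4156 + 0.5721i)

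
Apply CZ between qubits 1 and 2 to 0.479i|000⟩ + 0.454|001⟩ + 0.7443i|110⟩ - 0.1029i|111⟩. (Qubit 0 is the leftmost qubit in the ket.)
0.479i|000⟩ + 0.454|001⟩ + 0.7443i|110⟩ + 0.1029i|111⟩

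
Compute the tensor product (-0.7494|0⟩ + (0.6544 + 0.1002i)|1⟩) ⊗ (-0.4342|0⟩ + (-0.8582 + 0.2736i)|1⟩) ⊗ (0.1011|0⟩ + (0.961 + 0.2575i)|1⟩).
0.0329|000⟩ + (0.3127 + 0.08379i)|001⟩ + (0.06502 - 0.02073i)|010⟩ + (0.6708 - 0.03143i)|011⟩ + (-0.02873 - 0.004399i)|100⟩ + (-0.2619 - 0.115i)|101⟩ + (-0.05955 + 0.009408i)|110⟩ + (-0.59 - 0.06225i)|111⟩

amp(|b₁b₂…⟩) = product of the factor amplitudes for bits b₁, b₂, …; only kets whose every factor amplitude is nonzero survive.
|000⟩: (-0.7494)(-0.4342)(0.1011) = 0.0329
|001⟩: (-0.7494)(-0.4342)(0.961 + 0.2575i) = (0.3127 + 0.08379i)
|010⟩: (-0.7494)(-0.8582 + 0.2736i)(0.1011) = (0.06502 - 0.02073i)
|011⟩: (-0.7494)(-0.8582 + 0.2736i)(0.961 + 0.2575i) = (0.6708 - 0.03143i)
|100⟩: (0.6544 + 0.1002i)(-0.4342)(0.1011) = (-0.02873 - 0.004399i)
|101⟩: (0.6544 + 0.1002i)(-0.4342)(0.961 + 0.2575i) = (-0.2619 - 0.115i)
|110⟩: (0.6544 + 0.1002i)(-0.8582 + 0.2736i)(0.1011) = (-0.05955 + 0.009408i)
|111⟩: (0.6544 + 0.1002i)(-0.8582 + 0.2736i)(0.961 + 0.2575i) = (-0.59 - 0.06225i)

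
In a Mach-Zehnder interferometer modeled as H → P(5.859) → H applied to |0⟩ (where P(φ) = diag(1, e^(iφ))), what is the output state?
(0.9557 - 0.2058i)|0⟩ + (0.04431 + 0.2058i)|1⟩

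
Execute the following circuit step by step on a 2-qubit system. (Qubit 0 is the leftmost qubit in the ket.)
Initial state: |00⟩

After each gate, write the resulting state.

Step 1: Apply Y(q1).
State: i|01⟩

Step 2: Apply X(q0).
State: i|11⟩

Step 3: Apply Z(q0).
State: -i|11⟩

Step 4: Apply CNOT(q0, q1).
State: -i|10⟩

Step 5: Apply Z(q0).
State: i|10⟩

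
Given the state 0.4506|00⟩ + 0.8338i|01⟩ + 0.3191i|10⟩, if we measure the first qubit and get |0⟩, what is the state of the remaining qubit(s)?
0.4754|0⟩ + 0.8798i|1⟩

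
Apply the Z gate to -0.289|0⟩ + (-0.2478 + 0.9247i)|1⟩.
-0.289|0⟩ + (0.2478 - 0.9247i)|1⟩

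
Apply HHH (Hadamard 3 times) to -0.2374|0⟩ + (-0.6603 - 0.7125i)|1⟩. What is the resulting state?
(-0.6348 - 0.5038i)|0⟩ + (0.299 + 0.5038i)|1⟩

H² = I, so H^3 = H: a single Hadamard. With (a, b) = (-0.2374, (-0.6603 - 0.7125i)), H gives ((a + b)/√2, (a − b)/√2) = ((-0.6348 - 0.5038i), (0.299 + 0.5038i)).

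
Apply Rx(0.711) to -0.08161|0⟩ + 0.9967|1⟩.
(-0.07651 - 0.3469i)|0⟩ + (0.9344 + 0.02841i)|1⟩

Rx(0.711) = [[cos(θ/2), −i·sin(θ/2)], [−i·sin(θ/2), cos(θ/2)]]; θ = 0.711, cos(θ/2) ≈ 0.937473, sin(θ/2) ≈ 0.348059.
With a = amp(|0⟩) = -0.08161 and b = amp(|1⟩) = 0.9967:
new amp(|0⟩) = (0.937473)·a + (-0.348059i)·b = (-0.07651 - 0.3469i)
new amp(|1⟩) = (-0.348059i)·a + (0.937473)·b = (0.9344 + 0.02841i)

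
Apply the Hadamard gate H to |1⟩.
1/√2|0⟩ - 1/√2|1⟩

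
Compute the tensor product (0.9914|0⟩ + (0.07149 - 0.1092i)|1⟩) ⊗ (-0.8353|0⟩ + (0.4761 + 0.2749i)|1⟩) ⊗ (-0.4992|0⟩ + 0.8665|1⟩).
0.4134|000⟩ - 0.7176|001⟩ + (-0.2356 - 0.136i)|010⟩ + (0.409 + 0.2362i)|011⟩ + (0.02981 - 0.04553i)|100⟩ + (-0.05174 + 0.07904i)|101⟩ + (-0.03198 + 0.01614i)|110⟩ + (0.0555 - 0.02802i)|111⟩

amp(|b₁b₂…⟩) = product of the factor amplitudes for bits b₁, b₂, …; only kets whose every factor amplitude is nonzero survive.
|000⟩: (0.9914)(-0.8353)(-0.4992) = 0.4134
|001⟩: (0.9914)(-0.8353)(0.8665) = -0.7176
|010⟩: (0.9914)(0.4761 + 0.2749i)(-0.4992) = (-0.2356 - 0.136i)
|011⟩: (0.9914)(0.4761 + 0.2749i)(0.8665) = (0.409 + 0.2362i)
|100⟩: (0.07149 - 0.1092i)(-0.8353)(-0.4992) = (0.02981 - 0.04553i)
|101⟩: (0.07149 - 0.1092i)(-0.8353)(0.8665) = (-0.05174 + 0.07904i)
|110⟩: (0.07149 - 0.1092i)(0.4761 + 0.2749i)(-0.4992) = (-0.03198 + 0.01614i)
|111⟩: (0.07149 - 0.1092i)(0.4761 + 0.2749i)(0.8665) = (0.0555 - 0.02802i)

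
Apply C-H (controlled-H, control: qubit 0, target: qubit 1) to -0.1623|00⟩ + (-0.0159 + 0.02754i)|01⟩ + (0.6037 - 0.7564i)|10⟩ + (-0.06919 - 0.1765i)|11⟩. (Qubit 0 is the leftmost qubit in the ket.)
-0.1623|00⟩ + (-0.0159 + 0.02754i)|01⟩ + (0.378 - 0.6597i)|10⟩ + (0.4758 - 0.4101i)|11⟩

C-H leaves the control-|0⟩ kets |00⟩, |01⟩ unchanged and applies H to qubit 1 on the control-|1⟩ pair (|10⟩, |11⟩).
H = [[1/√2, 1/√2], [1/√2, -1/√2]].
With a = amp(|10⟩) = (0.6037 - 0.7564i) and b = amp(|11⟩) = (-0.06919 - 0.1765i):
new amp(|10⟩) = (1/√2)·a + (1/√2)·b = (0.378 - 0.6597i)
new amp(|11⟩) = (1/√2)·a + (-1/√2)·b = (0.4758 - 0.4101i)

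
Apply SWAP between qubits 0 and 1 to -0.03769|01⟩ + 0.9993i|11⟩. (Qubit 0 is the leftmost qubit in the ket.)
-0.03769|10⟩ + 0.9993i|11⟩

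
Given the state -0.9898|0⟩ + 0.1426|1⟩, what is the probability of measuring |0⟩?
0.9797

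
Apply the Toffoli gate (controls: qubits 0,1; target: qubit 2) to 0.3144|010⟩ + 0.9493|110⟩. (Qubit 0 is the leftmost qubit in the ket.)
0.3144|010⟩ + 0.9493|111⟩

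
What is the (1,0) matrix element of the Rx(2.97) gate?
-0.9963i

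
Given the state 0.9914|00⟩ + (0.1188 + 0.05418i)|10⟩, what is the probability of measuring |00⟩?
0.9829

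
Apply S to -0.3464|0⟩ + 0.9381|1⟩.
-0.3464|0⟩ + 0.9381i|1⟩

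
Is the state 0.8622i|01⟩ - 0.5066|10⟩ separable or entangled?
Entangled

Writing the state as a|00⟩ + b|01⟩ + c|10⟩ + d|11⟩, it is a product state iff ad − bc = 0.
Here (a, b, c, d) = (0, 0.8622i, -0.5066, 0): ad − bc = (0)(0) − (0.8622i)(-0.5066) = 0.4368i ≠ 0, so the state is entangled.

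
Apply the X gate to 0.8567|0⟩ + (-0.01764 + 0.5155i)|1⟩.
(-0.01764 + 0.5155i)|0⟩ + 0.8567|1⟩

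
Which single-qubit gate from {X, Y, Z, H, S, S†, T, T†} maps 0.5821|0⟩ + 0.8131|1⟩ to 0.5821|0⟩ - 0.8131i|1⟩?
S†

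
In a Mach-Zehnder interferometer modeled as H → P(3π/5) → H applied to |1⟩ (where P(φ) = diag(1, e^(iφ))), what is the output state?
(0.6545 - 0.4755i)|0⟩ + (0.3455 + 0.4755i)|1⟩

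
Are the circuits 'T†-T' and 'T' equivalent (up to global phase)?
No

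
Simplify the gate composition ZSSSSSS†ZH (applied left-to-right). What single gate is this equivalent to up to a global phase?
H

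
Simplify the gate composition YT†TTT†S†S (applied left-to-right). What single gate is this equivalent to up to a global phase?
Y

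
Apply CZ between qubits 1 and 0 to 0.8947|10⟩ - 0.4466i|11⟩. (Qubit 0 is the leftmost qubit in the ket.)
0.8947|10⟩ + 0.4466i|11⟩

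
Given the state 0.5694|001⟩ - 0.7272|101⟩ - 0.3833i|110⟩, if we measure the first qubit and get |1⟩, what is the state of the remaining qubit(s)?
-0.8846|01⟩ - 0.4663i|10⟩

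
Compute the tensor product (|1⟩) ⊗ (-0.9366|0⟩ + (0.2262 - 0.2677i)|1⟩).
-0.9366|10⟩ + (0.2262 - 0.2677i)|11⟩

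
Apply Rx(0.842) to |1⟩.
-0.4087i|0⟩ + 0.9127|1⟩

Rx(0.842) = [[cos(θ/2), −i·sin(θ/2)], [−i·sin(θ/2), cos(θ/2)]]; θ = 0.842, cos(θ/2) ≈ 0.912681, sin(θ/2) ≈ 0.408673.
With a = amp(|0⟩) = 0 and b = amp(|1⟩) = 1:
new amp(|0⟩) = (0.912681)·a + (-0.408673i)·b = -0.4087i
new amp(|1⟩) = (-0.408673i)·a + (0.912681)·b = 0.9127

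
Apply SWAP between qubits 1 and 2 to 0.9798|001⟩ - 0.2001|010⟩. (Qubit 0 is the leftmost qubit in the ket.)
-0.2001|001⟩ + 0.9798|010⟩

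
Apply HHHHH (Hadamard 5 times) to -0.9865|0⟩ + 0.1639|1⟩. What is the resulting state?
-0.5817|0⟩ - 0.8135|1⟩

H² = I, so H^5 = H: a single Hadamard. With (a, b) = (-0.9865, 0.1639), H gives ((a + b)/√2, (a − b)/√2) = (-0.5817, -0.8135).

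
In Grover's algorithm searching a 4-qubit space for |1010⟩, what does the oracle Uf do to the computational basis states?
Uf|x⟩ = -|x⟩ if x = 1010, else |x⟩ (phase flip on target)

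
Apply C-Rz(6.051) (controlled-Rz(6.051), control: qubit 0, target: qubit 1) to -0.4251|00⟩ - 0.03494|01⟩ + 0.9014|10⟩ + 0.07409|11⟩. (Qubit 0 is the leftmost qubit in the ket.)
-0.4251|00⟩ - 0.03494|01⟩ + (-0.8953 - 0.1044i)|10⟩ + (-0.07359 + 0.008582i)|11⟩

C-Rz(6.051) leaves the control-|0⟩ kets |00⟩, |01⟩ unchanged and applies Rz(6.051) to qubit 1 on the control-|1⟩ pair (|10⟩, |11⟩).
Rz(6.051) = [[e^(−iθ/2), 0], [0, e^(iθ/2)]] with e^(±iθ/2) = cos(θ/2) ± i·sin(θ/2); θ = 6.051, cos(θ/2) ≈ -0.993269, sin(θ/2) ≈ 0.115832.
With a = amp(|10⟩) = 0.9014 and b = amp(|11⟩) = 0.07409:
new amp(|10⟩) = (-0.993269 - 0.115832i)·a = (-0.8953 - 0.1044i)
new amp(|11⟩) = (-0.993269 + 0.115832i)·b = (-0.07359 + 0.008582i)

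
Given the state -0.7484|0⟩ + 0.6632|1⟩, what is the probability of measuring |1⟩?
0.4398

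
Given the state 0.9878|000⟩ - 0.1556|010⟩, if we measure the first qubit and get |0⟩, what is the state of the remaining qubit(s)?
0.9878|00⟩ - 0.1556|10⟩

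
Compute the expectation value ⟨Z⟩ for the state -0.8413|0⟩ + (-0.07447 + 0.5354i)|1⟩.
0.4156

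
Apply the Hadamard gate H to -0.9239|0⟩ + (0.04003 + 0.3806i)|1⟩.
(-0.625 + 0.2691i)|0⟩ + (-0.6816 - 0.2691i)|1⟩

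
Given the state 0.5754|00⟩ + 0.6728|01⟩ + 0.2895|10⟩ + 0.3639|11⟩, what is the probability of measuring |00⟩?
0.3311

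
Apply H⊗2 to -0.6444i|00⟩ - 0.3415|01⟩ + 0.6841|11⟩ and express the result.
(0.1713 - 0.3222i)|00⟩ + (-0.1713 - 0.3222i)|01⟩ + (-0.5128 - 0.3222i)|10⟩ + (0.5128 - 0.3222i)|11⟩

H⊗2 gives amp(|y⟩) = (1/2) Σ_x (−1)^(x·y) amp(|x⟩), where x·y is the number of positions in which both x and y have a 1.
|00⟩: (-0.6444i - 0.3415 + 0.6841)/2 = (0.1713 - 0.3222i)
|01⟩: (-0.6444i + 0.3415 - 0.6841)/2 = (-0.1713 - 0.3222i)
|10⟩: (-0.6444i - 0.3415 - 0.6841)/2 = (-0.5128 - 0.3222i)
|11⟩: (-0.6444i + 0.3415 + 0.6841)/2 = (0.5128 - 0.3222i)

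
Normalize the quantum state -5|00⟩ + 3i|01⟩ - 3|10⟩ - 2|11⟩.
-0.7293|00⟩ + 0.4376i|01⟩ - 0.4376|10⟩ - 0.2917|11⟩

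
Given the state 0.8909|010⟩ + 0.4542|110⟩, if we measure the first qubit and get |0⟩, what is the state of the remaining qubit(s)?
|10⟩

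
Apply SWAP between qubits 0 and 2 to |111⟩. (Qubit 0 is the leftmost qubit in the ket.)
|111⟩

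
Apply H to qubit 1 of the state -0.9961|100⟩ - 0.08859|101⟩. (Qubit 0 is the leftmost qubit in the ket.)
-0.7043|100⟩ - 0.06264|101⟩ - 0.7043|110⟩ - 0.06264|111⟩

H on qubit 1 mixes each pair of kets that differ only in qubit 1: amplitudes (a, b) of (|…0…⟩, |…1…⟩) become ((a + b)/√2, (a − b)/√2). Kets absent from the input have amplitude 0.
(|100⟩, |110⟩): (a, b) = (-0.9961, 0) → (-0.7043, -0.7043)
(|101⟩, |111⟩): (a, b) = (-0.08859, 0) → (-0.06264, -0.06264)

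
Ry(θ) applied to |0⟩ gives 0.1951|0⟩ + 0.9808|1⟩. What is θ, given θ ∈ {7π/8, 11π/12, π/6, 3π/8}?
7π/8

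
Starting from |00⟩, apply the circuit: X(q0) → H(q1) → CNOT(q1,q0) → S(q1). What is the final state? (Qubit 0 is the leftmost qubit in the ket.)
(1/√2)i|01⟩ + 1/√2|10⟩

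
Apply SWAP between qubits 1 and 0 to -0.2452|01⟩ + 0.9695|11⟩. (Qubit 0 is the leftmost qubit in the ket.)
-0.2452|10⟩ + 0.9695|11⟩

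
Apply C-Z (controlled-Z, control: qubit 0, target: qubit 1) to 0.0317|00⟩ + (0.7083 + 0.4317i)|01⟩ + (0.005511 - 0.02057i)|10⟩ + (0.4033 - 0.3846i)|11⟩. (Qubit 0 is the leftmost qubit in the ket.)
0.0317|00⟩ + (0.7083 + 0.4317i)|01⟩ + (0.005511 - 0.02057i)|10⟩ + (-0.4033 + 0.3846i)|11⟩

C-Z leaves the control-|0⟩ kets |00⟩, |01⟩ unchanged and applies Z to qubit 1 on the control-|1⟩ pair (|10⟩, |11⟩).
Z = [[1, 0], [0, -1]].
With a = amp(|10⟩) = (0.005511 - 0.02057i) and b = amp(|11⟩) = (0.4033 - 0.3846i):
new amp(|10⟩) = (1)·a = (0.005511 - 0.02057i)
new amp(|11⟩) = (-1)·b = (-0.4033 + 0.3846i)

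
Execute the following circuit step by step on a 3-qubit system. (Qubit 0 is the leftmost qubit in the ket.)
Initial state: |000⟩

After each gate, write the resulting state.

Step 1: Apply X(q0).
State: |100⟩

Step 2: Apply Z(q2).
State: |100⟩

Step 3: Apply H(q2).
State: 1/√2|100⟩ + 1/√2|101⟩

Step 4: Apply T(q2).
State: 1/√2|100⟩ + (1/2 + (1/2)i)|101⟩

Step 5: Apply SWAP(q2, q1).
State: 1/√2|100⟩ + (1/2 + (1/2)i)|110⟩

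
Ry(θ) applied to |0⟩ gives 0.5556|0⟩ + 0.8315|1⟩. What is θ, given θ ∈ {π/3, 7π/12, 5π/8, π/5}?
5π/8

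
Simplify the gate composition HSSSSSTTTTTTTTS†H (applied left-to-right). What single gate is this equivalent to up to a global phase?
I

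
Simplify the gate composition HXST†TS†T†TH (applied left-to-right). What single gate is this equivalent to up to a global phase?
Z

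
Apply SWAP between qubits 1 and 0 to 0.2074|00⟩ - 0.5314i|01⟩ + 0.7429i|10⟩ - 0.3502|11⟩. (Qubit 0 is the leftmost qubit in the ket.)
0.2074|00⟩ + 0.7429i|01⟩ - 0.5314i|10⟩ - 0.3502|11⟩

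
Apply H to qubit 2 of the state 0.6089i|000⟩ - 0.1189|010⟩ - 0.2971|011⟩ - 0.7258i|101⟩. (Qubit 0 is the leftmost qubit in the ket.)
0.4306i|000⟩ + 0.4306i|001⟩ - 0.2942|010⟩ + 0.126|011⟩ - 0.5132i|100⟩ + 0.5132i|101⟩

H on qubit 2 mixes each pair of kets that differ only in qubit 2: amplitudes (a, b) of (|…0…⟩, |…1…⟩) become ((a + b)/√2, (a − b)/√2). Kets absent from the input have amplitude 0.
(|000⟩, |001⟩): (a, b) = (0.6089i, 0) → (0.4306i, 0.4306i)
(|010⟩, |011⟩): (a, b) = (-0.1189, -0.2971) → (-0.2942, 0.126)
(|100⟩, |101⟩): (a, b) = (0, -0.7258i) → (-0.5132i, 0.5132i)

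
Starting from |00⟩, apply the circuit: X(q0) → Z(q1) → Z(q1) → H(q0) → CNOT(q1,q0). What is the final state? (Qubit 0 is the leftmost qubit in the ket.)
1/√2|00⟩ - 1/√2|10⟩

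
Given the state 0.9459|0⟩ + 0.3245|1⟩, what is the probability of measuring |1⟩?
0.1053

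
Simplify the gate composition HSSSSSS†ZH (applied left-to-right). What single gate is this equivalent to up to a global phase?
X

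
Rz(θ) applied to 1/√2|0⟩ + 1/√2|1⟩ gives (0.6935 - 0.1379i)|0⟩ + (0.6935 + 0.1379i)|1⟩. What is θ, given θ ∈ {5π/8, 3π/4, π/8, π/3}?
π/8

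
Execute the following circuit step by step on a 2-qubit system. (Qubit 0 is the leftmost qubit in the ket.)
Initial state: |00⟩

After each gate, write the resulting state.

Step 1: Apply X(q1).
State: |01⟩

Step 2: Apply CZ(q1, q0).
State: |01⟩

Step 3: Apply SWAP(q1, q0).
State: |10⟩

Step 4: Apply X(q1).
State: |11⟩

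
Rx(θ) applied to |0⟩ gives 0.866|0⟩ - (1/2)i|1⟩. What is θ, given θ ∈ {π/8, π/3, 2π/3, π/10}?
π/3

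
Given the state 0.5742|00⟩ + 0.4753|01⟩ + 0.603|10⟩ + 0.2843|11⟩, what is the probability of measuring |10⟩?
0.3636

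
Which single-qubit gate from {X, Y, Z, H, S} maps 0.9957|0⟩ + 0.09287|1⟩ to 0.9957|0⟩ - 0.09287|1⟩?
Z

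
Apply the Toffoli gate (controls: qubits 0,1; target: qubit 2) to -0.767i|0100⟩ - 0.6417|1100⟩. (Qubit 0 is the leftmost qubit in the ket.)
-0.767i|0100⟩ - 0.6417|1110⟩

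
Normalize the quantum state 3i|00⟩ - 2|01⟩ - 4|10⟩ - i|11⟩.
0.5477i|00⟩ - 0.3651|01⟩ - 0.7303|10⟩ - 0.1826i|11⟩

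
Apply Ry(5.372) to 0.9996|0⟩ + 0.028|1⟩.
-0.91|0⟩ + 0.4147|1⟩

Ry(5.372) = [[cos(θ/2), −sin(θ/2)], [sin(θ/2), cos(θ/2)]]; θ = 5.372, cos(θ/2) ≈ -0.898, sin(θ/2) ≈ 0.439995.
With a = amp(|0⟩) = 0.9996 and b = amp(|1⟩) = 0.028:
new amp(|0⟩) = (-0.898)·a + (-0.439995)·b = -0.91
new amp(|1⟩) = (0.439995)·a + (-0.898)·b = 0.4147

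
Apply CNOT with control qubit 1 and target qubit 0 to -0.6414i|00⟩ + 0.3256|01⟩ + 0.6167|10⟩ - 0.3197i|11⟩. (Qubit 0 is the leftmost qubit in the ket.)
-0.6414i|00⟩ - 0.3197i|01⟩ + 0.6167|10⟩ + 0.3256|11⟩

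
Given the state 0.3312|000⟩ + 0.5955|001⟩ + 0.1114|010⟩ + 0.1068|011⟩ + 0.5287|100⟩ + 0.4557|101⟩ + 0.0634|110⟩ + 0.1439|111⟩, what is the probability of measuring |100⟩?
0.2795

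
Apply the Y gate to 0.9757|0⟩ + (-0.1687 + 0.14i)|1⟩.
(0.14 + 0.1687i)|0⟩ + 0.9757i|1⟩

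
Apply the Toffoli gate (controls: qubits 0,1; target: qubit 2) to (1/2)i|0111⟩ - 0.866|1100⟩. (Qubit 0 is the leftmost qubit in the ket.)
(1/2)i|0111⟩ - 0.866|1110⟩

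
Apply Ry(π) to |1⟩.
-|0⟩

Ry(π) = [[cos(θ/2), −sin(θ/2)], [sin(θ/2), cos(θ/2)]]; θ = π, cos(θ/2) ≈ 0, sin(θ/2) ≈ 1.
With a = amp(|0⟩) = 0 and b = amp(|1⟩) = 1:
new amp(|0⟩) = (-1)·b = -1
new amp(|1⟩) = (1)·a = 0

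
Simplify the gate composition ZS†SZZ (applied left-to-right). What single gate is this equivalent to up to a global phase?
Z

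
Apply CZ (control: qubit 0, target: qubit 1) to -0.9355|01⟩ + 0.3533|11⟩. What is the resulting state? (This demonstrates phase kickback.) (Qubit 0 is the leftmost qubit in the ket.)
-0.9355|01⟩ - 0.3533|11⟩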